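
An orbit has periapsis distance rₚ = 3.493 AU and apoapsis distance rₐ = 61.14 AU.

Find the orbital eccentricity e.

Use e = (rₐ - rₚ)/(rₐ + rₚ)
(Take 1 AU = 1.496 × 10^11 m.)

Convert to SI: rₚ = 3.493 AU = 5.22553e+11 m; rₐ = 61.14 AU = 9.14654e+12 m.
e = (rₐ − rₚ) / (rₐ + rₚ).
e = (9.14654e+12 − 5.22553e+11) / (9.14654e+12 + 5.22553e+11) = 8.62399e+12 / 9.6691e+12 ≈ 0.8919.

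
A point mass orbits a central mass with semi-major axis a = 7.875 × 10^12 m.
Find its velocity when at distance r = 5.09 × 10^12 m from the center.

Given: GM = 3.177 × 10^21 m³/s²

Vis-viva: v = √(GM · (2/r − 1/a)).
2/r − 1/a = 2/5.09e+12 − 1/7.875e+12 = 2.65943e-13 m⁻¹.
v = √(3.177e+21 · 2.65943e-13) m/s ≈ 2.907e+04 m/s = 29.07 km/s.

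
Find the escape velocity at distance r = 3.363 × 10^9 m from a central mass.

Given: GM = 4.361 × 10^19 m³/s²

Escape velocity comes from setting total energy to zero: ½v² − GM/r = 0 ⇒ v_esc = √(2GM / r).
v_esc = √(2 · 4.361e+19 / 3.363e+09) m/s ≈ 1.61e+05 m/s = 161 km/s.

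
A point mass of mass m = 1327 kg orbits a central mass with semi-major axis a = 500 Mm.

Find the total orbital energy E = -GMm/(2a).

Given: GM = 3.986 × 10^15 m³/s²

Convert to SI: a = 500 Mm = 5e+08 m.
E = −GMm / (2a).
E = −3.986e+15 · 1327 / (2 · 5e+08) J ≈ -5.289e+09 J = -5.289 GJ.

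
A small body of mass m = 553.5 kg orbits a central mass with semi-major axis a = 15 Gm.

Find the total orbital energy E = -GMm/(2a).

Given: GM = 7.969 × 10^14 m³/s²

Convert to SI: a = 15 Gm = 1.5e+10 m.
E = −GMm / (2a).
E = −7.969e+14 · 553.5 / (2 · 1.5e+10) J ≈ -1.47e+07 J = -14.7 MJ.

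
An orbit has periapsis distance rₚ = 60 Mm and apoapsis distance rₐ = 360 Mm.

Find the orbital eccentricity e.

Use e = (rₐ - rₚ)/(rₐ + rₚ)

Convert to SI: rₚ = 60 Mm = 6e+07 m; rₐ = 360 Mm = 3.6e+08 m.
e = (rₐ − rₚ) / (rₐ + rₚ).
e = (3.6e+08 − 6e+07) / (3.6e+08 + 6e+07) = 3e+08 / 4.2e+08 ≈ 0.7143.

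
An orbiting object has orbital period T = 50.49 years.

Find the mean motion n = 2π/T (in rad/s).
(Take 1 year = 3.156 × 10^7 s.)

Convert to SI: T = 50.49 years = 1.59346e+09 s.
n = 2π / T.
n = 2π / 1.59346e+09 s ≈ 3.943e-09 rad/s.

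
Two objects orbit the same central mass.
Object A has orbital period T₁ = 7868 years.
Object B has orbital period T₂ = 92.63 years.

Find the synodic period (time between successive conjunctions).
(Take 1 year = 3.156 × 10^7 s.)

Convert to SI: T₁ = 7868 years = 2.48314e+11 s; T₂ = 92.63 years = 2.9234e+09 s.
T_syn = |T₁ · T₂ / (T₁ − T₂)|.
T_syn = |2.48314e+11 · 2.9234e+09 / (2.48314e+11 − 2.9234e+09)| s ≈ 2.958e+09 s = 93.73 years.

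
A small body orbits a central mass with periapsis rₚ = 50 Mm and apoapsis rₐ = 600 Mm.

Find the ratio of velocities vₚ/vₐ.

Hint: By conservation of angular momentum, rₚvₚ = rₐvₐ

Convert to SI: rₚ = 50 Mm = 5e+07 m; rₐ = 600 Mm = 6e+08 m.
Conservation of angular momentum gives rₚvₚ = rₐvₐ, so vₚ/vₐ = rₐ/rₚ.
vₚ/vₐ = 6e+08 / 5e+07 ≈ 12.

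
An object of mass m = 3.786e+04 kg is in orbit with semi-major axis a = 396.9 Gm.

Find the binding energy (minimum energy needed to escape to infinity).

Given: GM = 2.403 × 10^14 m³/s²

Convert to SI: a = 396.9 Gm = 3.969e+11 m.
Total orbital energy is E = −GMm/(2a); binding energy is E_bind = −E = GMm/(2a).
E_bind = 2.403e+14 · 3.786e+04 / (2 · 3.969e+11) J ≈ 1.146e+07 J = 11.46 MJ.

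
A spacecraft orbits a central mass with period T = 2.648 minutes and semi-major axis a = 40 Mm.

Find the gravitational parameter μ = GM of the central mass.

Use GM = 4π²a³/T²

Convert to SI: T = 2.648 minutes = 158.88 s; a = 40 Mm = 4e+07 m.
GM = 4π² · a³ / T².
GM = 4π² · (4e+07)³ / (158.88)² m³/s² ≈ 1.001e+20 m³/s² = 1.001 × 10^20 m³/s².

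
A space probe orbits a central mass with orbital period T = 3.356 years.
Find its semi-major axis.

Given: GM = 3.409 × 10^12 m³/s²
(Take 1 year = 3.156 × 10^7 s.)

Convert to SI: T = 3.356 years = 1.05915e+08 s.
Invert Kepler's third law: a = (GM · T² / (4π²))^(1/3).
Substituting T = 1.05915e+08 s and GM = 3.409e+12 m³/s²:
a = (3.409e+12 · (1.05915e+08)² / (4π²))^(1/3) m
a ≈ 9.895e+08 m = 9.895 × 10^8 m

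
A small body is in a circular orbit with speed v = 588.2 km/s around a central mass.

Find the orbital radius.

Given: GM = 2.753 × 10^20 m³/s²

Convert to SI: v = 588.2 km/s = 588200 m/s.
For a circular orbit, v² = GM / r, so r = GM / v².
r = 2.753e+20 / (588200)² m ≈ 7.957e+08 m = 7.957 × 10^8 m.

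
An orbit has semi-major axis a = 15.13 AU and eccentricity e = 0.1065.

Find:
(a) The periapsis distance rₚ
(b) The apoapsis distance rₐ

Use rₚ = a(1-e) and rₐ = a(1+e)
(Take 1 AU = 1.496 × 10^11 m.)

Convert to SI: a = 15.13 AU = 2.26345e+12 m.
(a) rₚ = a(1 − e) = 2.26345e+12 · (1 − 0.1065) = 2.26345e+12 · 0.8935 ≈ 2.022e+12 m = 13.52 AU.
(b) rₐ = a(1 + e) = 2.26345e+12 · (1 + 0.1065) = 2.26345e+12 · 1.1065 ≈ 2.505e+12 m = 16.74 AU.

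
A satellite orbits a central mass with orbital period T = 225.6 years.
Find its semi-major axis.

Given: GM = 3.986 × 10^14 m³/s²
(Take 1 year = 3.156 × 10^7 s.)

Convert to SI: T = 225.6 years = 7.11994e+09 s.
Invert Kepler's third law: a = (GM · T² / (4π²))^(1/3).
Substituting T = 7.11994e+09 s and GM = 3.986e+14 m³/s²:
a = (3.986e+14 · (7.11994e+09)² / (4π²))^(1/3) m
a ≈ 7.999e+10 m = 79.99 Gm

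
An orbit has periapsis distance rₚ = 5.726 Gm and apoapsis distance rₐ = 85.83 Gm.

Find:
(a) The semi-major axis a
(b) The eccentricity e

Convert to SI: rₚ = 5.726 Gm = 5.726e+09 m; rₐ = 85.83 Gm = 8.583e+10 m.
(a) a = (rₚ + rₐ) / 2 = (5.726e+09 + 8.583e+10) / 2 ≈ 4.578e+10 m = 45.78 Gm.
(b) e = (rₐ − rₚ) / (rₐ + rₚ) = (8.583e+10 − 5.726e+09) / (8.583e+10 + 5.726e+09) ≈ 0.8749.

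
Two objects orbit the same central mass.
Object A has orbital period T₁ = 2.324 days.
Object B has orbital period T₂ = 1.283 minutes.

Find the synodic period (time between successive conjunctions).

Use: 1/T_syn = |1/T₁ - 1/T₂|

Convert to SI: T₁ = 2.324 days = 200794 s; T₂ = 1.283 minutes = 76.98 s.
T_syn = |T₁ · T₂ / (T₁ − T₂)|.
T_syn = |200794 · 76.98 / (200794 − 76.98)| s ≈ 77.01 s = 1.283 minutes.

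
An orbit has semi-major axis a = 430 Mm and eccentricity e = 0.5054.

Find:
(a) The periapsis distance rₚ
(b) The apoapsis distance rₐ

Convert to SI: a = 430 Mm = 4.3e+08 m.
(a) rₚ = a(1 − e) = 4.3e+08 · (1 − 0.5054) = 4.3e+08 · 0.4946 ≈ 2.127e+08 m = 212.7 Mm.
(b) rₐ = a(1 + e) = 4.3e+08 · (1 + 0.5054) = 4.3e+08 · 1.5054 ≈ 6.473e+08 m = 647.3 Mm.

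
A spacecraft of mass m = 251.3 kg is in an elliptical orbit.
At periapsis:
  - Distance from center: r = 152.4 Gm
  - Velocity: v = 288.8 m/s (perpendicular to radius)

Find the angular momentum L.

Convert to SI: r = 152.4 Gm = 1.524e+11 m.
Since v is perpendicular to r, L = m · v · r.
L = 251.3 · 288.8 · 1.524e+11 kg·m²/s ≈ 1.106e+16 kg·m²/s.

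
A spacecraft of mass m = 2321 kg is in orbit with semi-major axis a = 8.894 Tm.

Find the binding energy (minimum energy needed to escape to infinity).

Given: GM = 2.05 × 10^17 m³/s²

Convert to SI: a = 8.894 Tm = 8.894e+12 m.
Total orbital energy is E = −GMm/(2a); binding energy is E_bind = −E = GMm/(2a).
E_bind = 2.05e+17 · 2321 / (2 · 8.894e+12) J ≈ 2.675e+07 J = 26.75 MJ.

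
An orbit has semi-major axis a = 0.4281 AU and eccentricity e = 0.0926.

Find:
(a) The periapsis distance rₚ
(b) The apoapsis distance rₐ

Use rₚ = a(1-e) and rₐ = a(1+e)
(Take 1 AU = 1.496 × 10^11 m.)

Convert to SI: a = 0.4281 AU = 6.40438e+10 m.
(a) rₚ = a(1 − e) = 6.40438e+10 · (1 − 0.0926) = 6.40438e+10 · 0.9074 ≈ 5.811e+10 m = 0.3885 AU.
(b) rₐ = a(1 + e) = 6.40438e+10 · (1 + 0.0926) = 6.40438e+10 · 1.0926 ≈ 6.997e+10 m = 0.4677 AU.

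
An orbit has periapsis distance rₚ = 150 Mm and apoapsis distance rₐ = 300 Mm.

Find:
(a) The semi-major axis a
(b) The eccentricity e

Convert to SI: rₚ = 150 Mm = 1.5e+08 m; rₐ = 300 Mm = 3e+08 m.
(a) a = (rₚ + rₐ) / 2 = (1.5e+08 + 3e+08) / 2 ≈ 2.25e+08 m = 225 Mm.
(b) e = (rₐ − rₚ) / (rₐ + rₚ) = (3e+08 − 1.5e+08) / (3e+08 + 1.5e+08) ≈ 0.3333.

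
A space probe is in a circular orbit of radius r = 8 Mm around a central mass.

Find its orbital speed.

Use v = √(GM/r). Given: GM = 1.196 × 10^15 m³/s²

Convert to SI: r = 8 Mm = 8e+06 m.
For a circular orbit, gravity supplies the centripetal force, so v = √(GM / r).
v = √(1.196e+15 / 8e+06) m/s ≈ 1.223e+04 m/s = 12.23 km/s.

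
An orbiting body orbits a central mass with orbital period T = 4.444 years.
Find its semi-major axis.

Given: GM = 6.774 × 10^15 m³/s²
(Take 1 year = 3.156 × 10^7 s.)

Convert to SI: T = 4.444 years = 1.40253e+08 s.
Invert Kepler's third law: a = (GM · T² / (4π²))^(1/3).
Substituting T = 1.40253e+08 s and GM = 6.774e+15 m³/s²:
a = (6.774e+15 · (1.40253e+08)² / (4π²))^(1/3) m
a ≈ 1.5e+10 m = 15 Gm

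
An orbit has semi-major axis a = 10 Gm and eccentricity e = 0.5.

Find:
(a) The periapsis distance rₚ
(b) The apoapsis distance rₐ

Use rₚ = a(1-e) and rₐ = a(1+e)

Convert to SI: a = 10 Gm = 1e+10 m.
(a) rₚ = a(1 − e) = 1e+10 · (1 − 0.5) = 1e+10 · 0.5 ≈ 5e+09 m = 5 Gm.
(b) rₐ = a(1 + e) = 1e+10 · (1 + 0.5) = 1e+10 · 1.5 ≈ 1.5e+10 m = 15 Gm.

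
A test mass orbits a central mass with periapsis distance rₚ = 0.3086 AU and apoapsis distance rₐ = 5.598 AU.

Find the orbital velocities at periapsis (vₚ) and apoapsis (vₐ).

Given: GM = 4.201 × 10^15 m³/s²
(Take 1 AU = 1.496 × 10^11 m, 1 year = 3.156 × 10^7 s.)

Convert to SI: rₚ = 0.3086 AU = 4.61666e+10 m; rₐ = 5.598 AU = 8.37461e+11 m.
Use the vis-viva equation v² = GM(2/r − 1/a) with a = (rₚ + rₐ)/2 = (4.61666e+10 + 8.37461e+11)/2 = 4.41814e+11 m.
vₚ = √(GM · (2/rₚ − 1/a)) = √(4.201e+15 · (2/4.61666e+10 − 1/4.41814e+11)) m/s ≈ 415.3 m/s = 0.08762 AU/year.
vₐ = √(GM · (2/rₐ − 1/a)) = √(4.201e+15 · (2/8.37461e+11 − 1/4.41814e+11)) m/s ≈ 22.89 m/s = 0.00483 AU/year.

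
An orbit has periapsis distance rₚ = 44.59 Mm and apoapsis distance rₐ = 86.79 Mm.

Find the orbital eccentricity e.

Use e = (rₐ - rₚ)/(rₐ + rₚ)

Convert to SI: rₚ = 44.59 Mm = 4.459e+07 m; rₐ = 86.79 Mm = 8.679e+07 m.
e = (rₐ − rₚ) / (rₐ + rₚ).
e = (8.679e+07 − 4.459e+07) / (8.679e+07 + 4.459e+07) = 4.22e+07 / 1.3138e+08 ≈ 0.3212.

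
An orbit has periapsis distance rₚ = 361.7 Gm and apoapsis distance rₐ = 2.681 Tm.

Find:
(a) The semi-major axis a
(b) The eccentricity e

Convert to SI: rₚ = 361.7 Gm = 3.617e+11 m; rₐ = 2.681 Tm = 2.681e+12 m.
(a) a = (rₚ + rₐ) / 2 = (3.617e+11 + 2.681e+12) / 2 ≈ 1.521e+12 m = 1.521 Tm.
(b) e = (rₐ − rₚ) / (rₐ + rₚ) = (2.681e+12 − 3.617e+11) / (2.681e+12 + 3.617e+11) ≈ 0.7623.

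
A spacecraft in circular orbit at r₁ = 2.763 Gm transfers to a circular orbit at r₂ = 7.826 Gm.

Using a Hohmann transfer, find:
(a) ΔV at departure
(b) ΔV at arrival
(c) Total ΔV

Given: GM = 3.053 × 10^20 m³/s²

Convert to SI: r₁ = 2.763 Gm = 2.763e+09 m; r₂ = 7.826 Gm = 7.826e+09 m.
Transfer semi-major axis: a_t = (r₁ + r₂)/2 = (2.763e+09 + 7.826e+09)/2 = 5.2945e+09 m.
Circular speeds: v₁ = √(GM/r₁) = 332409 m/s, v₂ = √(GM/r₂) = 197512 m/s.
Transfer speeds (vis-viva v² = GM(2/r − 1/a_t)): v₁ᵗ = 404139 m/s, v₂ᵗ = 142683 m/s.
(a) ΔV₁ = |v₁ᵗ − v₁| ≈ 7.173e+04 m/s = 71.73 km/s.
(b) ΔV₂ = |v₂ − v₂ᵗ| ≈ 5.483e+04 m/s = 54.83 km/s.
(c) ΔV_total = ΔV₁ + ΔV₂ ≈ 1.266e+05 m/s = 126.6 km/s.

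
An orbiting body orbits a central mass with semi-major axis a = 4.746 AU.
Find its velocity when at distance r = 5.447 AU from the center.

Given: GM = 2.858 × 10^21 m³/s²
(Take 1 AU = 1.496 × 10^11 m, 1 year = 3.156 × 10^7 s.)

Convert to SI: a = 4.746 AU = 7.10002e+11 m; r = 5.447 AU = 8.14871e+11 m.
Vis-viva: v = √(GM · (2/r − 1/a)).
2/r − 1/a = 2/8.14871e+11 − 1/7.10002e+11 = 1.04593e-12 m⁻¹.
v = √(2.858e+21 · 1.04593e-12) m/s ≈ 5.467e+04 m/s = 11.53 AU/year.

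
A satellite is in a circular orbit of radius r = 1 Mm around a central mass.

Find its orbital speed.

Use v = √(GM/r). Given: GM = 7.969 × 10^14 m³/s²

Convert to SI: r = 1 Mm = 1e+06 m.
For a circular orbit, gravity supplies the centripetal force, so v = √(GM / r).
v = √(7.969e+14 / 1e+06) m/s ≈ 2.823e+04 m/s = 28.23 km/s.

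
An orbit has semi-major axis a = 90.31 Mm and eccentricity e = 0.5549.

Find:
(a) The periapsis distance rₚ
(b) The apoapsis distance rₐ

Convert to SI: a = 90.31 Mm = 9.031e+07 m.
(a) rₚ = a(1 − e) = 9.031e+07 · (1 − 0.5549) = 9.031e+07 · 0.4451 ≈ 4.02e+07 m = 40.2 Mm.
(b) rₐ = a(1 + e) = 9.031e+07 · (1 + 0.5549) = 9.031e+07 · 1.5549 ≈ 1.404e+08 m = 140.4 Mm.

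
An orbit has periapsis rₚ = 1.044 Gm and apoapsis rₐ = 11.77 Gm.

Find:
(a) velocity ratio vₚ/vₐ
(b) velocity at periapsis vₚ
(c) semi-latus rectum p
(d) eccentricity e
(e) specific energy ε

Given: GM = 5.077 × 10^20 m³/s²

Convert to SI: rₚ = 1.044 Gm = 1.044e+09 m; rₐ = 11.77 Gm = 1.177e+10 m.
(a) Conservation of angular momentum (rₚvₚ = rₐvₐ) gives vₚ/vₐ = rₐ/rₚ = 1.177e+10/1.044e+09 ≈ 11.27
(b) With a = (rₚ + rₐ)/2 = 6.407e+09 m, vₚ = √(GM (2/rₚ − 1/a)) = √(5.077e+20 · (2/1.044e+09 − 1/6.407e+09)) m/s ≈ 9.452e+05 m/s
(c) From a = (rₚ + rₐ)/2 = 6.407e+09 m and e = (rₐ − rₚ)/(rₐ + rₚ) = 0.837053, p = a(1 − e²) = 6.407e+09 · (1 − (0.837053)²) ≈ 1.918e+09 m
(d) e = (rₐ − rₚ)/(rₐ + rₚ) = (1.177e+10 − 1.044e+09)/(1.177e+10 + 1.044e+09) ≈ 0.8371
(e) With a = (rₚ + rₐ)/2 = 6.407e+09 m, ε = −GM/(2a) = −5.077e+20/(2 · 6.407e+09) J/kg ≈ -3.962e+10 J/kg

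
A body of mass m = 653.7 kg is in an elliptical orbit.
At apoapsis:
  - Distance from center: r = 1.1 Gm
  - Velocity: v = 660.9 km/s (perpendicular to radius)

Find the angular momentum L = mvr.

Convert to SI: r = 1.1 Gm = 1.1e+09 m; v = 660.9 km/s = 660900 m/s.
Since v is perpendicular to r, L = m · v · r.
L = 653.7 · 660900 · 1.1e+09 kg·m²/s ≈ 4.752e+17 kg·m²/s.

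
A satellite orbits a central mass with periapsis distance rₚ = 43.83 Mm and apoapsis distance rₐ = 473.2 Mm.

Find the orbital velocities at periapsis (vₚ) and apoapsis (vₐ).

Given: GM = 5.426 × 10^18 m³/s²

Convert to SI: rₚ = 43.83 Mm = 4.383e+07 m; rₐ = 473.2 Mm = 4.732e+08 m.
Use the vis-viva equation v² = GM(2/r − 1/a) with a = (rₚ + rₐ)/2 = (4.383e+07 + 4.732e+08)/2 = 2.58515e+08 m.
vₚ = √(GM · (2/rₚ − 1/a)) = √(5.426e+18 · (2/4.383e+07 − 1/2.58515e+08)) m/s ≈ 4.76e+05 m/s = 476 km/s.
vₐ = √(GM · (2/rₐ − 1/a)) = √(5.426e+18 · (2/4.732e+08 − 1/2.58515e+08)) m/s ≈ 4.409e+04 m/s = 44.09 km/s.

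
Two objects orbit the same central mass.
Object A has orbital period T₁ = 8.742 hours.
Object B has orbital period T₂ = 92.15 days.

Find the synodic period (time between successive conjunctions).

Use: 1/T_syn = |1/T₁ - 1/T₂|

Convert to SI: T₁ = 8.742 hours = 31471.2 s; T₂ = 92.15 days = 7.96176e+06 s.
T_syn = |T₁ · T₂ / (T₁ − T₂)|.
T_syn = |31471.2 · 7.96176e+06 / (31471.2 − 7.96176e+06)| s ≈ 3.16e+04 s = 8.777 hours.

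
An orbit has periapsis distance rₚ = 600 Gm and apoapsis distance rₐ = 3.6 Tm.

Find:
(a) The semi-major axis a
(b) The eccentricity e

Convert to SI: rₚ = 600 Gm = 6e+11 m; rₐ = 3.6 Tm = 3.6e+12 m.
(a) a = (rₚ + rₐ) / 2 = (6e+11 + 3.6e+12) / 2 ≈ 2.1e+12 m = 2.1 Tm.
(b) e = (rₐ − rₚ) / (rₐ + rₚ) = (3.6e+12 − 6e+11) / (3.6e+12 + 6e+11) ≈ 0.7143.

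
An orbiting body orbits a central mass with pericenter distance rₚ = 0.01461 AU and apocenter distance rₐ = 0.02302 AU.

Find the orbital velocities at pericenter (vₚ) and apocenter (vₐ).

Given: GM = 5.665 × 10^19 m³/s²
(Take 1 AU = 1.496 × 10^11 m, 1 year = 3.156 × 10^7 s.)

Convert to SI: rₚ = 0.01461 AU = 2.18566e+09 m; rₐ = 0.02302 AU = 3.44379e+09 m.
Use the vis-viva equation v² = GM(2/r − 1/a) with a = (rₚ + rₐ)/2 = (2.18566e+09 + 3.44379e+09)/2 = 2.81472e+09 m.
vₚ = √(GM · (2/rₚ − 1/a)) = √(5.665e+19 · (2/2.18566e+09 − 1/2.81472e+09)) m/s ≈ 1.781e+05 m/s = 37.57 AU/year.
vₐ = √(GM · (2/rₐ − 1/a)) = √(5.665e+19 · (2/3.44379e+09 − 1/2.81472e+09)) m/s ≈ 1.13e+05 m/s = 23.84 AU/year.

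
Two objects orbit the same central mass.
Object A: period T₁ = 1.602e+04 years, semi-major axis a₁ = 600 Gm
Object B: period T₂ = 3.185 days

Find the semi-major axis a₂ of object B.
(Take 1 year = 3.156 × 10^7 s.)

Convert to SI: T₁ = 1.602e+04 years = 5.05591e+11 s; a₁ = 600 Gm = 6e+11 m; T₂ = 3.185 days = 275184 s.
Kepler's third law: (T₁/T₂)² = (a₁/a₂)³ ⇒ a₂ = a₁ · (T₂/T₁)^(2/3).
T₂/T₁ = 275184 / 5.05591e+11 = 5.44282e-07.
a₂ = 6e+11 · (5.44282e-07)^(2/3) m ≈ 4e+07 m = 40 Mm.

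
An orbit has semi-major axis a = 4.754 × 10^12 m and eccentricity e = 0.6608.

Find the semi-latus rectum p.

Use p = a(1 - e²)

p = a (1 − e²).
p = 4.754e+12 · (1 − (0.6608)²) = 4.754e+12 · 0.563343 ≈ 2.678e+12 m = 2.678 × 10^12 m.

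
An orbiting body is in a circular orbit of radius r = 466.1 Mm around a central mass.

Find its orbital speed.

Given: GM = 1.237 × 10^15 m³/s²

Convert to SI: r = 466.1 Mm = 4.661e+08 m.
For a circular orbit, gravity supplies the centripetal force, so v = √(GM / r).
v = √(1.237e+15 / 4.661e+08) m/s ≈ 1629 m/s = 1.629 km/s.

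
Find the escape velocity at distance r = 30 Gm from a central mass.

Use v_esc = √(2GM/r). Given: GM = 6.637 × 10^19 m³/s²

Convert to SI: r = 30 Gm = 3e+10 m.
Escape velocity comes from setting total energy to zero: ½v² − GM/r = 0 ⇒ v_esc = √(2GM / r).
v_esc = √(2 · 6.637e+19 / 3e+10) m/s ≈ 6.652e+04 m/s = 66.52 km/s.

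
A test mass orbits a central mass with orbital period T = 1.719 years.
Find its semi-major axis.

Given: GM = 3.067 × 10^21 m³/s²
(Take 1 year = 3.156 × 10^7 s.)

Convert to SI: T = 1.719 years = 5.42516e+07 s.
Invert Kepler's third law: a = (GM · T² / (4π²))^(1/3).
Substituting T = 5.42516e+07 s and GM = 3.067e+21 m³/s²:
a = (3.067e+21 · (5.42516e+07)² / (4π²))^(1/3) m
a ≈ 6.115e+11 m = 611.5 Gm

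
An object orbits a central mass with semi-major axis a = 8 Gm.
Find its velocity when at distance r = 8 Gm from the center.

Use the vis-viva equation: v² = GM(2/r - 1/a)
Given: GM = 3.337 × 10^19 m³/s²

Convert to SI: a = 8 Gm = 8e+09 m; r = 8 Gm = 8e+09 m.
Vis-viva: v = √(GM · (2/r − 1/a)).
2/r − 1/a = 2/8e+09 − 1/8e+09 = 1.25e-10 m⁻¹.
v = √(3.337e+19 · 1.25e-10) m/s ≈ 6.459e+04 m/s = 64.59 km/s.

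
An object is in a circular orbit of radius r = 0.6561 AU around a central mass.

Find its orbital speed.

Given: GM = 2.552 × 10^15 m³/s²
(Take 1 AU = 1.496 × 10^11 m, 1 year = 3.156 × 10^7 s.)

Convert to SI: r = 0.6561 AU = 9.81526e+10 m.
For a circular orbit, gravity supplies the centripetal force, so v = √(GM / r).
v = √(2.552e+15 / 9.81526e+10) m/s ≈ 161.2 m/s = 0.03402 AU/year.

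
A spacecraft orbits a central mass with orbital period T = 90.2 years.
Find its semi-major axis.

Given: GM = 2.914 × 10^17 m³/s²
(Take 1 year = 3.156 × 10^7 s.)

Convert to SI: T = 90.2 years = 2.84671e+09 s.
Invert Kepler's third law: a = (GM · T² / (4π²))^(1/3).
Substituting T = 2.84671e+09 s and GM = 2.914e+17 m³/s²:
a = (2.914e+17 · (2.84671e+09)² / (4π²))^(1/3) m
a ≈ 3.911e+11 m = 391.1 Gm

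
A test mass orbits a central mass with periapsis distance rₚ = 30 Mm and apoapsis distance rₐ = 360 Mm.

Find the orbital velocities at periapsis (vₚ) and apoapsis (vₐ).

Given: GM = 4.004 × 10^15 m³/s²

Convert to SI: rₚ = 30 Mm = 3e+07 m; rₐ = 360 Mm = 3.6e+08 m.
Use the vis-viva equation v² = GM(2/r − 1/a) with a = (rₚ + rₐ)/2 = (3e+07 + 3.6e+08)/2 = 1.95e+08 m.
vₚ = √(GM · (2/rₚ − 1/a)) = √(4.004e+15 · (2/3e+07 − 1/1.95e+08)) m/s ≈ 1.57e+04 m/s = 15.7 km/s.
vₐ = √(GM · (2/rₐ − 1/a)) = √(4.004e+15 · (2/3.6e+08 − 1/1.95e+08)) m/s ≈ 1308 m/s = 1.308 km/s.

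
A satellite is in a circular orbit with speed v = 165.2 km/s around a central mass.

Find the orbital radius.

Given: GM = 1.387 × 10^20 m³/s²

Convert to SI: v = 165.2 km/s = 165200 m/s.
For a circular orbit, v² = GM / r, so r = GM / v².
r = 1.387e+20 / (165200)² m ≈ 5.082e+09 m = 5.082 × 10^9 m.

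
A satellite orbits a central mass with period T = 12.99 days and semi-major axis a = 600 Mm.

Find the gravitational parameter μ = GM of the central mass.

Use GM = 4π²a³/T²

Convert to SI: T = 12.99 days = 1.12234e+06 s; a = 600 Mm = 6e+08 m.
GM = 4π² · a³ / T².
GM = 4π² · (6e+08)³ / (1.12234e+06)² m³/s² ≈ 6.77e+15 m³/s² = 6.77 × 10^15 m³/s².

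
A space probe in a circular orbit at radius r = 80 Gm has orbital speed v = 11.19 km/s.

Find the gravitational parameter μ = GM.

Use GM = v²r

Convert to SI: r = 80 Gm = 8e+10 m; v = 11.19 km/s = 11190 m/s.
For a circular orbit v² = GM/r, so GM = v² · r.
GM = (11190)² · 8e+10 m³/s² ≈ 1.002e+19 m³/s² = 1.002 × 10^19 m³/s².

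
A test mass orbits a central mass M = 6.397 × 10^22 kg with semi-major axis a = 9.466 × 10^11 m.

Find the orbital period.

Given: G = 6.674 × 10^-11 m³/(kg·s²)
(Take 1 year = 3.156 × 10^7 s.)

GM = G · M = 6.674e-11 · 6.397e+22 = 4.26936e+12 m³/s².
Kepler's third law: T = 2π √(a³ / GM).
Substituting a = 9.466e+11 m and GM = 4.26936e+12 m³/s²:
T = 2π √((9.466e+11)³ / 4.26936e+12) s
T ≈ 2.801e+12 s = 8.874e+04 years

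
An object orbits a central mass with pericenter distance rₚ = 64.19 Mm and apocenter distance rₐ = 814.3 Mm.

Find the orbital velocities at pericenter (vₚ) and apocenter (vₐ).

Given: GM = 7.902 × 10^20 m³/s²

Convert to SI: rₚ = 64.19 Mm = 6.419e+07 m; rₐ = 814.3 Mm = 8.143e+08 m.
Use the vis-viva equation v² = GM(2/r − 1/a) with a = (rₚ + rₐ)/2 = (6.419e+07 + 8.143e+08)/2 = 4.39245e+08 m.
vₚ = √(GM · (2/rₚ − 1/a)) = √(7.902e+20 · (2/6.419e+07 − 1/4.39245e+08)) m/s ≈ 4.777e+06 m/s = 4777 km/s.
vₐ = √(GM · (2/rₐ − 1/a)) = √(7.902e+20 · (2/8.143e+08 − 1/4.39245e+08)) m/s ≈ 3.766e+05 m/s = 376.6 km/s.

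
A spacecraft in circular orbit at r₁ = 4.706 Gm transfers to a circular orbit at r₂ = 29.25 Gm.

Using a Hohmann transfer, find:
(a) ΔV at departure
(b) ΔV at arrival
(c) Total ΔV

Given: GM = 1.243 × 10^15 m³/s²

Convert to SI: r₁ = 4.706 Gm = 4.706e+09 m; r₂ = 29.25 Gm = 2.925e+10 m.
Transfer semi-major axis: a_t = (r₁ + r₂)/2 = (4.706e+09 + 2.925e+10)/2 = 1.6978e+10 m.
Circular speeds: v₁ = √(GM/r₁) = 513.937 m/s, v₂ = √(GM/r₂) = 206.145 m/s.
Transfer speeds (vis-viva v² = GM(2/r − 1/a_t)): v₁ᵗ = 674.573 m/s, v₂ᵗ = 108.531 m/s.
(a) ΔV₁ = |v₁ᵗ − v₁| ≈ 160.6 m/s = 160.6 m/s.
(b) ΔV₂ = |v₂ − v₂ᵗ| ≈ 97.61 m/s = 97.61 m/s.
(c) ΔV_total = ΔV₁ + ΔV₂ ≈ 258.3 m/s = 258.3 m/s.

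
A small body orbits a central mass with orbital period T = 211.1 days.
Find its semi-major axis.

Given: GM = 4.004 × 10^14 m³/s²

Convert to SI: T = 211.1 days = 1.8239e+07 s.
Invert Kepler's third law: a = (GM · T² / (4π²))^(1/3).
Substituting T = 1.8239e+07 s and GM = 4.004e+14 m³/s²:
a = (4.004e+14 · (1.8239e+07)² / (4π²))^(1/3) m
a ≈ 1.5e+09 m = 1.5 Gm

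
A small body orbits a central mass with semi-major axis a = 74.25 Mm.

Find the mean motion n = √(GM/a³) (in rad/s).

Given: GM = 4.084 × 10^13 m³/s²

Convert to SI: a = 74.25 Mm = 7.425e+07 m.
n = √(GM / a³).
n = √(4.084e+13 / (7.425e+07)³) rad/s ≈ 9.988e-06 rad/s.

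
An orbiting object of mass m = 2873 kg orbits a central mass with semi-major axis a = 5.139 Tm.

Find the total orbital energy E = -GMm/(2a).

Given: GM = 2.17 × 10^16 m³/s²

Convert to SI: a = 5.139 Tm = 5.139e+12 m.
E = −GMm / (2a).
E = −2.17e+16 · 2873 / (2 · 5.139e+12) J ≈ -6.066e+06 J = -6.066 MJ.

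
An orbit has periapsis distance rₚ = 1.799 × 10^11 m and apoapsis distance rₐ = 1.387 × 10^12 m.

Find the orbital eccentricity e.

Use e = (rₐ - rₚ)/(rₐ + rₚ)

e = (rₐ − rₚ) / (rₐ + rₚ).
e = (1.387e+12 − 1.799e+11) / (1.387e+12 + 1.799e+11) = 1.2071e+12 / 1.5669e+12 ≈ 0.7704.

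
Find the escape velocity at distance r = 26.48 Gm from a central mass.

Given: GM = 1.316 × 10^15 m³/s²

Convert to SI: r = 26.48 Gm = 2.648e+10 m.
Escape velocity comes from setting total energy to zero: ½v² − GM/r = 0 ⇒ v_esc = √(2GM / r).
v_esc = √(2 · 1.316e+15 / 2.648e+10) m/s ≈ 315.3 m/s = 315.3 m/s.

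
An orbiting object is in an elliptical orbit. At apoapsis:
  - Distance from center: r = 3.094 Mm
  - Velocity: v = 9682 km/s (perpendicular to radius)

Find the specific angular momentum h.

Convert to SI: r = 3.094 Mm = 3.094e+06 m; v = 9682 km/s = 9.682e+06 m/s.
With v perpendicular to r, h = r · v.
h = 3.094e+06 · 9.682e+06 m²/s ≈ 2.996e+13 m²/s.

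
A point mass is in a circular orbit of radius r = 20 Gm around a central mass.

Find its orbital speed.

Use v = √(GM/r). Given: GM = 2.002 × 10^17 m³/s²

Convert to SI: r = 20 Gm = 2e+10 m.
For a circular orbit, gravity supplies the centripetal force, so v = √(GM / r).
v = √(2.002e+17 / 2e+10) m/s ≈ 3164 m/s = 3.164 km/s.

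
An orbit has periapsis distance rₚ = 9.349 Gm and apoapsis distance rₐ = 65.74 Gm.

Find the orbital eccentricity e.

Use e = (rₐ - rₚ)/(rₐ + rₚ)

Convert to SI: rₚ = 9.349 Gm = 9.349e+09 m; rₐ = 65.74 Gm = 6.574e+10 m.
e = (rₐ − rₚ) / (rₐ + rₚ).
e = (6.574e+10 − 9.349e+09) / (6.574e+10 + 9.349e+09) = 5.6391e+10 / 7.5089e+10 ≈ 0.751.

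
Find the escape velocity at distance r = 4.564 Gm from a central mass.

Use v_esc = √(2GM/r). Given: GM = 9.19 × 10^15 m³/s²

Convert to SI: r = 4.564 Gm = 4.564e+09 m.
Escape velocity comes from setting total energy to zero: ½v² − GM/r = 0 ⇒ v_esc = √(2GM / r).
v_esc = √(2 · 9.19e+15 / 4.564e+09) m/s ≈ 2007 m/s = 2.007 km/s.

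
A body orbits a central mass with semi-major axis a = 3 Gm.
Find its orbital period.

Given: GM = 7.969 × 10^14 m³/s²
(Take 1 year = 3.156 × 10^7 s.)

Convert to SI: a = 3 Gm = 3e+09 m.
Kepler's third law: T = 2π √(a³ / GM).
Substituting a = 3e+09 m and GM = 7.969e+14 m³/s²:
T = 2π √((3e+09)³ / 7.969e+14) s
T ≈ 3.657e+07 s = 1.159 years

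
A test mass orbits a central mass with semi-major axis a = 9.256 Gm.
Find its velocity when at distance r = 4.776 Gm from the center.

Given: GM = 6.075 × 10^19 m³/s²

Convert to SI: a = 9.256 Gm = 9.256e+09 m; r = 4.776 Gm = 4.776e+09 m.
Vis-viva: v = √(GM · (2/r − 1/a)).
2/r − 1/a = 2/4.776e+09 − 1/9.256e+09 = 3.10722e-10 m⁻¹.
v = √(6.075e+19 · 3.10722e-10) m/s ≈ 1.374e+05 m/s = 137.4 km/s.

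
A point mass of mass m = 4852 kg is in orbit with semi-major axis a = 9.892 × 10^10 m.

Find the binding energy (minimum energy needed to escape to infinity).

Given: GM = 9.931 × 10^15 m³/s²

Total orbital energy is E = −GMm/(2a); binding energy is E_bind = −E = GMm/(2a).
E_bind = 9.931e+15 · 4852 / (2 · 9.892e+10) J ≈ 2.436e+08 J = 243.6 MJ.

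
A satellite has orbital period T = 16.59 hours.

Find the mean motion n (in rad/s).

Convert to SI: T = 16.59 hours = 59724 s.
n = 2π / T.
n = 2π / 59724 s ≈ 0.0001052 rad/s.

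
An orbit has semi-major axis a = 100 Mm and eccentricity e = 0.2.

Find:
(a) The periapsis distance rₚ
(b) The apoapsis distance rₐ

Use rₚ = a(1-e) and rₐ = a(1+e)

Convert to SI: a = 100 Mm = 1e+08 m.
(a) rₚ = a(1 − e) = 1e+08 · (1 − 0.2) = 1e+08 · 0.8 ≈ 8e+07 m = 80 Mm.
(b) rₐ = a(1 + e) = 1e+08 · (1 + 0.2) = 1e+08 · 1.2 ≈ 1.2e+08 m = 120 Mm.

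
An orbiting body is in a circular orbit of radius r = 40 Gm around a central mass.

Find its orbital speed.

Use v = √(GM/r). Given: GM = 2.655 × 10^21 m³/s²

Convert to SI: r = 40 Gm = 4e+10 m.
For a circular orbit, gravity supplies the centripetal force, so v = √(GM / r).
v = √(2.655e+21 / 4e+10) m/s ≈ 2.576e+05 m/s = 257.6 km/s.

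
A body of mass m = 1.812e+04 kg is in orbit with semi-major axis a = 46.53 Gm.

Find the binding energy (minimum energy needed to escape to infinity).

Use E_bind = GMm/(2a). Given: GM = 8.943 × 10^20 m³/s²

Convert to SI: a = 46.53 Gm = 4.653e+10 m.
Total orbital energy is E = −GMm/(2a); binding energy is E_bind = −E = GMm/(2a).
E_bind = 8.943e+20 · 1.812e+04 / (2 · 4.653e+10) J ≈ 1.741e+14 J = 174.1 TJ.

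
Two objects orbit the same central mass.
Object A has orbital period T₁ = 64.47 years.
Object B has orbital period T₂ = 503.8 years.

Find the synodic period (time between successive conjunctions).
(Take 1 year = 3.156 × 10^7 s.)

Convert to SI: T₁ = 64.47 years = 2.03467e+09 s; T₂ = 503.8 years = 1.58999e+10 s.
T_syn = |T₁ · T₂ / (T₁ − T₂)|.
T_syn = |2.03467e+09 · 1.58999e+10 / (2.03467e+09 − 1.58999e+10)| s ≈ 2.333e+09 s = 73.93 years.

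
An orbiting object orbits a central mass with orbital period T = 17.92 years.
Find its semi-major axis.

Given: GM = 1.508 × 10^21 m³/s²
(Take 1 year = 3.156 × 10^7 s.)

Convert to SI: T = 17.92 years = 5.65555e+08 s.
Invert Kepler's third law: a = (GM · T² / (4π²))^(1/3).
Substituting T = 5.65555e+08 s and GM = 1.508e+21 m³/s²:
a = (1.508e+21 · (5.65555e+08)² / (4π²))^(1/3) m
a ≈ 2.303e+12 m = 2.303 × 10^12 m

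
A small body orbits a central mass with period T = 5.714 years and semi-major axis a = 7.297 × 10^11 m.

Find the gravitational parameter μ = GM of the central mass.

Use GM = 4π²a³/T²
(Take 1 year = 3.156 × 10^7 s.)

Convert to SI: T = 5.714 years = 1.80334e+08 s.
GM = 4π² · a³ / T².
GM = 4π² · (7.297e+11)³ / (1.80334e+08)² m³/s² ≈ 4.717e+20 m³/s² = 4.717 × 10^20 m³/s².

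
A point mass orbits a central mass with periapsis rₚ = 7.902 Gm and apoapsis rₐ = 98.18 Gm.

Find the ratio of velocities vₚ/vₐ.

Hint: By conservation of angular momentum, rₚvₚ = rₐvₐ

Convert to SI: rₚ = 7.902 Gm = 7.902e+09 m; rₐ = 98.18 Gm = 9.818e+10 m.
Conservation of angular momentum gives rₚvₚ = rₐvₐ, so vₚ/vₐ = rₐ/rₚ.
vₚ/vₐ = 9.818e+10 / 7.902e+09 ≈ 12.42.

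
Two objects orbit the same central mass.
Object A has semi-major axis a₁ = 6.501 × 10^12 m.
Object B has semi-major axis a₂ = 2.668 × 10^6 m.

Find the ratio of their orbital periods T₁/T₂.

From Kepler's third law, (T₁/T₂)² = (a₁/a₂)³, so T₁/T₂ = (a₁/a₂)^(3/2).
a₁/a₂ = 6.501e+12 / 2.668e+06 = 2.43666e+06.
T₁/T₂ = (2.43666e+06)^(3/2) ≈ 3.804e+09.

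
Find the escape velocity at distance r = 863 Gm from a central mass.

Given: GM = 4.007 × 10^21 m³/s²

Convert to SI: r = 863 Gm = 8.63e+11 m.
Escape velocity comes from setting total energy to zero: ½v² − GM/r = 0 ⇒ v_esc = √(2GM / r).
v_esc = √(2 · 4.007e+21 / 8.63e+11) m/s ≈ 9.636e+04 m/s = 96.36 km/s.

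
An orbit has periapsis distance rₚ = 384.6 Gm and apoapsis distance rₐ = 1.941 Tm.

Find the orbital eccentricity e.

Convert to SI: rₚ = 384.6 Gm = 3.846e+11 m; rₐ = 1.941 Tm = 1.941e+12 m.
e = (rₐ − rₚ) / (rₐ + rₚ).
e = (1.941e+12 − 3.846e+11) / (1.941e+12 + 3.846e+11) = 1.5564e+12 / 2.3256e+12 ≈ 0.6692.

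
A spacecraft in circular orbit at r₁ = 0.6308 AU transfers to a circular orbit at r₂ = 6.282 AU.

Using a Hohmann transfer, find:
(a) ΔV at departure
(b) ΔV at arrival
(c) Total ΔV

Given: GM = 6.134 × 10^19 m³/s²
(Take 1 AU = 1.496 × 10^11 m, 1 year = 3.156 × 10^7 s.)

Convert to SI: r₁ = 0.6308 AU = 9.43677e+10 m; r₂ = 6.282 AU = 9.39787e+11 m.
Transfer semi-major axis: a_t = (r₁ + r₂)/2 = (9.43677e+10 + 9.39787e+11)/2 = 5.17077e+11 m.
Circular speeds: v₁ = √(GM/r₁) = 25495.3 m/s, v₂ = √(GM/r₂) = 8078.99 m/s.
Transfer speeds (vis-viva v² = GM(2/r − 1/a_t)): v₁ᵗ = 34371.4 m/s, v₂ᵗ = 3451.37 m/s.
(a) ΔV₁ = |v₁ᵗ − v₁| ≈ 8876 m/s = 1.873 AU/year.
(b) ΔV₂ = |v₂ − v₂ᵗ| ≈ 4628 m/s = 0.9763 AU/year.
(c) ΔV_total = ΔV₁ + ΔV₂ ≈ 1.35e+04 m/s = 2.849 AU/year.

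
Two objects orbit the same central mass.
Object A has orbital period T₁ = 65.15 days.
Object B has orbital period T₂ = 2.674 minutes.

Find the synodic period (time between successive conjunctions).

Convert to SI: T₁ = 65.15 days = 5.62896e+06 s; T₂ = 2.674 minutes = 160.44 s.
T_syn = |T₁ · T₂ / (T₁ − T₂)|.
T_syn = |5.62896e+06 · 160.44 / (5.62896e+06 − 160.44)| s ≈ 160.4 s = 2.674 minutes.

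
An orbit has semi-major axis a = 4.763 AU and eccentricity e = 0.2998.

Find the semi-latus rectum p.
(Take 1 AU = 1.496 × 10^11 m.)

Convert to SI: a = 4.763 AU = 7.12545e+11 m.
p = a (1 − e²).
p = 7.12545e+11 · (1 − (0.2998)²) = 7.12545e+11 · 0.91012 ≈ 6.485e+11 m = 4.335 AU.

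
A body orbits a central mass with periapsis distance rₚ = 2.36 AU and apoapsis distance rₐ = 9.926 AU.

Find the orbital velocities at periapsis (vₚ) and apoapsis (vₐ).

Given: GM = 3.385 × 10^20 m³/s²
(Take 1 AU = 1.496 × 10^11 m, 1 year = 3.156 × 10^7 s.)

Convert to SI: rₚ = 2.36 AU = 3.53056e+11 m; rₐ = 9.926 AU = 1.48493e+12 m.
Use the vis-viva equation v² = GM(2/r − 1/a) with a = (rₚ + rₐ)/2 = (3.53056e+11 + 1.48493e+12)/2 = 9.18993e+11 m.
vₚ = √(GM · (2/rₚ − 1/a)) = √(3.385e+20 · (2/3.53056e+11 − 1/9.18993e+11)) m/s ≈ 3.936e+04 m/s = 8.303 AU/year.
vₐ = √(GM · (2/rₐ − 1/a)) = √(3.385e+20 · (2/1.48493e+12 − 1/9.18993e+11)) m/s ≈ 9358 m/s = 1.974 AU/year.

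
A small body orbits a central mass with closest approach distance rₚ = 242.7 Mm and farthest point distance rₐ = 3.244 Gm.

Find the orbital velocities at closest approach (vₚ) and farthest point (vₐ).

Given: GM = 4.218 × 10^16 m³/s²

Convert to SI: rₚ = 242.7 Mm = 2.427e+08 m; rₐ = 3.244 Gm = 3.244e+09 m.
Use the vis-viva equation v² = GM(2/r − 1/a) with a = (rₚ + rₐ)/2 = (2.427e+08 + 3.244e+09)/2 = 1.74335e+09 m.
vₚ = √(GM · (2/rₚ − 1/a)) = √(4.218e+16 · (2/2.427e+08 − 1/1.74335e+09)) m/s ≈ 1.798e+04 m/s = 17.98 km/s.
vₐ = √(GM · (2/rₐ − 1/a)) = √(4.218e+16 · (2/3.244e+09 − 1/1.74335e+09)) m/s ≈ 1345 m/s = 1.345 km/s.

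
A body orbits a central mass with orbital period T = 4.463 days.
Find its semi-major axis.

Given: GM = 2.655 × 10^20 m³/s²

Convert to SI: T = 4.463 days = 385603 s.
Invert Kepler's third law: a = (GM · T² / (4π²))^(1/3).
Substituting T = 385603 s and GM = 2.655e+20 m³/s²:
a = (2.655e+20 · (385603)² / (4π²))^(1/3) m
a ≈ 1e+10 m = 10 Gm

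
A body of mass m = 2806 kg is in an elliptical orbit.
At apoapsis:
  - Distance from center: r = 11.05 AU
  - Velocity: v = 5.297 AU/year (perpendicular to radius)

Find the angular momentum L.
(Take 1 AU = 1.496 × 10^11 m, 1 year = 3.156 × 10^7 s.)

Convert to SI: r = 11.05 AU = 1.65308e+12 m; v = 5.297 AU/year = 25108.7 m/s.
Since v is perpendicular to r, L = m · v · r.
L = 2806 · 25108.7 · 1.65308e+12 kg·m²/s ≈ 1.165e+20 kg·m²/s.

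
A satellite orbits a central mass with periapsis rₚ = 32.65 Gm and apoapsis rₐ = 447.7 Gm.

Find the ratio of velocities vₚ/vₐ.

Convert to SI: rₚ = 32.65 Gm = 3.265e+10 m; rₐ = 447.7 Gm = 4.477e+11 m.
Conservation of angular momentum gives rₚvₚ = rₐvₐ, so vₚ/vₐ = rₐ/rₚ.
vₚ/vₐ = 4.477e+11 / 3.265e+10 ≈ 13.71.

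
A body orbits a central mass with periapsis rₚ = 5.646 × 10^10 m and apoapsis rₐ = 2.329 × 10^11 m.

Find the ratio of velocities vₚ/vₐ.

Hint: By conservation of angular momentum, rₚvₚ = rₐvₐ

Conservation of angular momentum gives rₚvₚ = rₐvₐ, so vₚ/vₐ = rₐ/rₚ.
vₚ/vₐ = 2.329e+11 / 5.646e+10 ≈ 4.125.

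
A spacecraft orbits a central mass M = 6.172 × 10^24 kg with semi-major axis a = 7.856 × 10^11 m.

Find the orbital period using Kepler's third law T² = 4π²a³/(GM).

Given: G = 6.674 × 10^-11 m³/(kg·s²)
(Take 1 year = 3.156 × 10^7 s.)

GM = G · M = 6.674e-11 · 6.172e+24 = 4.11919e+14 m³/s².
Kepler's third law: T = 2π √(a³ / GM).
Substituting a = 7.856e+11 m and GM = 4.11919e+14 m³/s²:
T = 2π √((7.856e+11)³ / 4.11919e+14) s
T ≈ 2.156e+11 s = 6830 years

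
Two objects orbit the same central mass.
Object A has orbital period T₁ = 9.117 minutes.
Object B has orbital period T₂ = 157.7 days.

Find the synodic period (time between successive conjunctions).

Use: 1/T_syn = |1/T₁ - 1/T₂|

Convert to SI: T₁ = 9.117 minutes = 547.02 s; T₂ = 157.7 days = 1.36253e+07 s.
T_syn = |T₁ · T₂ / (T₁ − T₂)|.
T_syn = |547.02 · 1.36253e+07 / (547.02 − 1.36253e+07)| s ≈ 547 s = 9.117 minutes.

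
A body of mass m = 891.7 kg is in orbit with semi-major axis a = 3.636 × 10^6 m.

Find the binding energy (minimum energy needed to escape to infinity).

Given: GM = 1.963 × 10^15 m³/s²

Total orbital energy is E = −GMm/(2a); binding energy is E_bind = −E = GMm/(2a).
E_bind = 1.963e+15 · 891.7 / (2 · 3.636e+06) J ≈ 2.407e+11 J = 240.7 GJ.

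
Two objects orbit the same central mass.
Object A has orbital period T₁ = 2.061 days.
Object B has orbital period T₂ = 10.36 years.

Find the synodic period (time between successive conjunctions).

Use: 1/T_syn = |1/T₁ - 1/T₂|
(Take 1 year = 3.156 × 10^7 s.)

Convert to SI: T₁ = 2.061 days = 178070 s; T₂ = 10.36 years = 3.26962e+08 s.
T_syn = |T₁ · T₂ / (T₁ − T₂)|.
T_syn = |178070 · 3.26962e+08 / (178070 − 3.26962e+08)| s ≈ 1.782e+05 s = 2.062 days.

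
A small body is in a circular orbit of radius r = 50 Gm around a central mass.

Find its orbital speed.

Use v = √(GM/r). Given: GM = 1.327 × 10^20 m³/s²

Convert to SI: r = 50 Gm = 5e+10 m.
For a circular orbit, gravity supplies the centripetal force, so v = √(GM / r).
v = √(1.327e+20 / 5e+10) m/s ≈ 5.152e+04 m/s = 51.52 km/s.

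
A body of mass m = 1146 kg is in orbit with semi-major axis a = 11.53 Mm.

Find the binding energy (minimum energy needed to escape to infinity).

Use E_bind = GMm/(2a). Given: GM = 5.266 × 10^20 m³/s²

Convert to SI: a = 11.53 Mm = 1.153e+07 m.
Total orbital energy is E = −GMm/(2a); binding energy is E_bind = −E = GMm/(2a).
E_bind = 5.266e+20 · 1146 / (2 · 1.153e+07) J ≈ 2.617e+16 J = 26.17 PJ.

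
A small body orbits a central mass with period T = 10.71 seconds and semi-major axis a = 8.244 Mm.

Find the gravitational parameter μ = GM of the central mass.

Convert to SI: a = 8.244 Mm = 8.244e+06 m.
GM = 4π² · a³ / T².
GM = 4π² · (8.244e+06)³ / (10.71)² m³/s² ≈ 1.928e+20 m³/s² = 1.928 × 10^20 m³/s².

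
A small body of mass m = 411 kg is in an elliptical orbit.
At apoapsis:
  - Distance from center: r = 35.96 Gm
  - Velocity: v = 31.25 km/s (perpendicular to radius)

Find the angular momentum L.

Convert to SI: r = 35.96 Gm = 3.596e+10 m; v = 31.25 km/s = 31250 m/s.
Since v is perpendicular to r, L = m · v · r.
L = 411 · 31250 · 3.596e+10 kg·m²/s ≈ 4.619e+17 kg·m²/s.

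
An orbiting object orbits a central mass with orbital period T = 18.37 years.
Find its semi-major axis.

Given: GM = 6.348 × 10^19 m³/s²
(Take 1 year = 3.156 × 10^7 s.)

Convert to SI: T = 18.37 years = 5.79757e+08 s.
Invert Kepler's third law: a = (GM · T² / (4π²))^(1/3).
Substituting T = 5.79757e+08 s and GM = 6.348e+19 m³/s²:
a = (6.348e+19 · (5.79757e+08)² / (4π²))^(1/3) m
a ≈ 8.146e+11 m = 814.6 Gm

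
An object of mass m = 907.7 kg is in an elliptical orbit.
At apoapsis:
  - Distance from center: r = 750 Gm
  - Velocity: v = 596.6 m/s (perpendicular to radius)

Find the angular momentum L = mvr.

Convert to SI: r = 750 Gm = 7.5e+11 m.
Since v is perpendicular to r, L = m · v · r.
L = 907.7 · 596.6 · 7.5e+11 kg·m²/s ≈ 4.062e+17 kg·m²/s.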